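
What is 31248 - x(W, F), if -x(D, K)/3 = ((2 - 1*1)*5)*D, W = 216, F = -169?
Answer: 34488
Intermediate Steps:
x(D, K) = -15*D (x(D, K) = -3*(2 - 1*1)*5*D = -3*(2 - 1)*5*D = -3*1*5*D = -15*D)
31248 - x(W, F) = 31248 - (-15)*216 = 31248 - 1*(-3240) = 31248 + 3240 = 34488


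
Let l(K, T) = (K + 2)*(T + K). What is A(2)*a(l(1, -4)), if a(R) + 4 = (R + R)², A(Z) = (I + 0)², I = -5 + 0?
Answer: 8000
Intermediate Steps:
I = -5
l(K, T) = (2 + K)*(K + T)
A(Z) = 25 (A(Z) = (-5 + 0)² = (-5)² = 25)
a(R) = -4 + 4*R² (a(R) = -4 + (R + R)² = -4 + (2*R)² = -4 + 4*R²)
A(2)*a(l(1, -4)) = 25*(-4 + 4*(1² + 2*1 + 2*(-4) + 1*(-4))²) = 25*(-4 + 4*(1 + 2 - 8 - 4)²) = 25*(-4 + 4*(-9)²) = 25*(-4 + 4*81) = 25*(-4 + 324) = 25*320 = 8000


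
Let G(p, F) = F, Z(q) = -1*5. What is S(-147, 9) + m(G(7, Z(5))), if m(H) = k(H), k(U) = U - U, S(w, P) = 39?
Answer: 39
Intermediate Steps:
Z(q) = -5
k(U) = 0
m(H) = 0
S(-147, 9) + m(G(7, Z(5))) = 39 + 0 = 39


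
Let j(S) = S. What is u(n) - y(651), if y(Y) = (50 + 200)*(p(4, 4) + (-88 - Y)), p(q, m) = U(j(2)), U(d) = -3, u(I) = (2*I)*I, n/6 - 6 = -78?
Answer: 558748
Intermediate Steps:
n = -432 (n = 36 + 6*(-78) = 36 - 468 = -432)
u(I) = 2*I²
p(q, m) = -3
y(Y) = -22750 - 250*Y (y(Y) = (50 + 200)*(-3 + (-88 - Y)) = 250*(-91 - Y) = -22750 - 250*Y)
u(n) - y(651) = 2*(-432)² - (-22750 - 250*651) = 2*186624 - (-22750 - 162750) = 373248 - 1*(-185500) = 373248 + 185500 = 558748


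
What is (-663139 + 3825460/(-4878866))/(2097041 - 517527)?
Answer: -1617685072917/3853118575562 ≈ -0.41984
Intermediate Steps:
(-663139 + 3825460/(-4878866))/(2097041 - 517527) = (-663139 + 3825460*(-1/4878866))/1579514 = (-663139 - 1912730/2439433)*(1/1579514) = -1617685072917/2439433*1/1579514 = -1617685072917/3853118575562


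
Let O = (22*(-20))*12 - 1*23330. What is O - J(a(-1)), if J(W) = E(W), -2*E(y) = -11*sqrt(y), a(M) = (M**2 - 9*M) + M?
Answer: -57253/2 ≈ -28627.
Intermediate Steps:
a(M) = M**2 - 8*M
E(y) = 11*sqrt(y)/2 (E(y) = -(-11)*sqrt(y)/2 = 11*sqrt(y)/2)
J(W) = 11*sqrt(W)/2
O = -28610 (O = -440*12 - 23330 = -5280 - 23330 = -28610)
O - J(a(-1)) = -28610 - 11*sqrt(-(-8 - 1))/2 = -28610 - 11*sqrt(-1*(-9))/2 = -28610 - 11*sqrt(9)/2 = -28610 - 11*3/2 = -28610 - 1*33/2 = -28610 - 33/2 = -57253/2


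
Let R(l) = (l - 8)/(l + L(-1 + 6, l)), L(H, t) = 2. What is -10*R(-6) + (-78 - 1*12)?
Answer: -125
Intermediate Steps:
R(l) = (-8 + l)/(2 + l) (R(l) = (l - 8)/(l + 2) = (-8 + l)/(2 + l))
-10*R(-6) + (-78 - 1*12) = -10*(-8 - 6)/(2 - 6) + (-78 - 1*12) = -10*(-14)/(-4) + (-78 - 12) = -(-5)*(-14)/2 - 90 = -10*7/2 - 90 = -35 - 90 = -125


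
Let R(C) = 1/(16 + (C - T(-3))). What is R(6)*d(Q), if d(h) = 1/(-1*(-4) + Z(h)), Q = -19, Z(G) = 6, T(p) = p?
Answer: 1/250 ≈ 0.0040000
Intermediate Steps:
R(C) = 1/(19 + C) (R(C) = 1/(16 + (C - 1*(-3))) = 1/(16 + (C + 3)) = 1/(16 + (3 + C)) = 1/(19 + C))
d(h) = ⅒ (d(h) = 1/(-1*(-4) + 6) = 1/(4 + 6) = 1/10 = ⅒)
R(6)*d(Q) = (⅒)/(19 + 6) = (⅒)/25 = (1/25)*(⅒) = 1/250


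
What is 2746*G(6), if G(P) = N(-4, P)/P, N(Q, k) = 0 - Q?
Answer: 5492/3 ≈ 1830.7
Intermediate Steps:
N(Q, k) = -Q
G(P) = 4/P (G(P) = (-1*(-4))/P = 4/P)
2746*G(6) = 2746*(4/6) = 2746*(4*(⅙)) = 2746*(⅔) = 5492/3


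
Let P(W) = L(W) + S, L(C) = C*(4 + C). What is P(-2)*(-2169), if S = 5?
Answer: -2169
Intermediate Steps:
P(W) = 5 + W*(4 + W) (P(W) = W*(4 + W) + 5 = 5 + W*(4 + W))
P(-2)*(-2169) = (5 - 2*(4 - 2))*(-2169) = (5 - 2*2)*(-2169) = (5 - 4)*(-2169) = 1*(-2169) = -2169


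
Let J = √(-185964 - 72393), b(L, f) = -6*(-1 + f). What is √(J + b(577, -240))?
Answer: √(1446 + I*√258357) ≈ 38.592 + 6.5854*I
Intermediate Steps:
b(L, f) = 6 - 6*f
J = I*√258357 (J = √(-258357) = I*√258357 ≈ 508.29*I)
√(J + b(577, -240)) = √(I*√258357 + (6 - 6*(-240))) = √(I*√258357 + (6 + 1440)) = √(I*√258357 + 1446) = √(1446 + I*√258357)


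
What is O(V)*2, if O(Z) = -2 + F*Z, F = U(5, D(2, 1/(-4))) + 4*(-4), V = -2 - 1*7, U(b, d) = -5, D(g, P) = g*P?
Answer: 374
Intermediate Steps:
D(g, P) = P*g
V = -9 (V = -2 - 7 = -9)
F = -21 (F = -5 + 4*(-4) = -5 - 16 = -21)
O(Z) = -2 - 21*Z
O(V)*2 = (-2 - 21*(-9))*2 = (-2 + 189)*2 = 187*2 = 374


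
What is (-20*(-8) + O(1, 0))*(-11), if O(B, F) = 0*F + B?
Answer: -1771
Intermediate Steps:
O(B, F) = B (O(B, F) = 0 + B = B)
(-20*(-8) + O(1, 0))*(-11) = (-20*(-8) + 1)*(-11) = (160 + 1)*(-11) = 161*(-11) = -1771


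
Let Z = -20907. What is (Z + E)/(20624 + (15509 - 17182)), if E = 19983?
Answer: -308/6317 ≈ -0.048757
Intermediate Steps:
(Z + E)/(20624 + (15509 - 17182)) = (-20907 + 19983)/(20624 + (15509 - 17182)) = -924/(20624 - 1673) = -924/18951 = -924*1/18951 = -308/6317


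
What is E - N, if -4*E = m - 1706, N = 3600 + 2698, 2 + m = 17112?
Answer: -10149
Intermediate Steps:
m = 17110 (m = -2 + 17112 = 17110)
N = 6298
E = -3851 (E = -(17110 - 1706)/4 = -¼*15404 = -3851)
E - N = -3851 - 1*6298 = -3851 - 6298 = -10149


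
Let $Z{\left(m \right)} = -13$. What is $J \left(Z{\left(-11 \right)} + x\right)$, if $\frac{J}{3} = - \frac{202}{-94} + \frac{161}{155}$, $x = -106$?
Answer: $- \frac{8290254}{7285} \approx -1138.0$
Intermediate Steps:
$J = \frac{69666}{7285}$ ($J = 3 \left(- \frac{202}{-94} + \frac{161}{155}\right) = 3 \left(\left(-202\right) \left(- \frac{1}{94}\right) + 161 \cdot \frac{1}{155}\right) = 3 \left(\frac{101}{47} + \frac{161}{155}\right) = 3 \cdot \frac{23222}{7285} = \frac{69666}{7285} \approx 9.5629$)
$J \left(Z{\left(-11 \right)} + x\right) = \frac{69666 \left(-13 - 106\right)}{7285} = \frac{69666}{7285} \left(-119\right) = - \frac{8290254}{7285}$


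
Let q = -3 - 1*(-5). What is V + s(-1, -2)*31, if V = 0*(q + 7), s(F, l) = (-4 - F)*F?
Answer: 93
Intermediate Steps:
q = 2 (q = -3 + 5 = 2)
s(F, l) = F*(-4 - F)
V = 0 (V = 0*(2 + 7) = 0*9 = 0)
V + s(-1, -2)*31 = 0 - 1*(-1)*(4 - 1)*31 = 0 - 1*(-1)*3*31 = 0 + 3*31 = 0 + 93 = 93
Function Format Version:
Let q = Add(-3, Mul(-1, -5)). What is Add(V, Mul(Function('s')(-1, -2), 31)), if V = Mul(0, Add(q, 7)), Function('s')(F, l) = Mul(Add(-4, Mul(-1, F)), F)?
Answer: 93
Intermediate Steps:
q = 2 (q = Add(-3, 5) = 2)
Function('s')(F, l) = Mul(F, Add(-4, Mul(-1, F)))
V = 0 (V = Mul(0, Add(2, 7)) = Mul(0, 9) = 0)
Add(V, Mul(Function('s')(-1, -2), 31)) = Add(0, Mul(Mul(-1, -1, Add(4, -1)), 31)) = Add(0, Mul(Mul(-1, -1, 3), 31)) = Add(0, Mul(3, 31)) = Add(0, 93) = 93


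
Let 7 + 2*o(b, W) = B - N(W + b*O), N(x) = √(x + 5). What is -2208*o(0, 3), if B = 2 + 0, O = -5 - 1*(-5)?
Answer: 5520 + 2208*√2 ≈ 8642.6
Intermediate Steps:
O = 0 (O = -5 + 5 = 0)
N(x) = √(5 + x)
B = 2
o(b, W) = -5/2 - √(5 + W)/2 (o(b, W) = -7/2 + (2 - √(5 + (W + b*0)))/2 = -7/2 + (2 - √(5 + (W + 0)))/2 = -7/2 + (2 - √(5 + W))/2 = -7/2 + (1 - √(5 + W)/2) = -5/2 - √(5 + W)/2)
-2208*o(0, 3) = -2208*(-5/2 - √(5 + 3)/2) = -2208*(-5/2 - √2) = 5520 + 2208*√2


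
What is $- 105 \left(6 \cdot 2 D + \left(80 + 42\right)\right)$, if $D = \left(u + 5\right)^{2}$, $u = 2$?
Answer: $-74550$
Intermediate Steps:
$D = 49$ ($D = \left(2 + 5\right)^{2} = 7^{2} = 49$)
$- 105 \left(6 \cdot 2 D + \left(80 + 42\right)\right) = - 105 \left(6 \cdot 2 \cdot 49 + \left(80 + 42\right)\right) = - 105 \left(12 \cdot 49 + 122\right) = - 105 \left(588 + 122\right) = \left(-105\right) 710 = -74550$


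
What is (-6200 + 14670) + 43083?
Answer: 51553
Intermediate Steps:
(-6200 + 14670) + 43083 = 8470 + 43083 = 51553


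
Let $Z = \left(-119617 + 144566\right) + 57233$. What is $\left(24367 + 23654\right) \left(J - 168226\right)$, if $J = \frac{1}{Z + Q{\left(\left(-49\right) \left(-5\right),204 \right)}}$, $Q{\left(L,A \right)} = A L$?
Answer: $- \frac{355884985368277}{44054} \approx -8.0784 \cdot 10^{9}$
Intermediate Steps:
$Z = 82182$ ($Z = 24949 + 57233 = 82182$)
$J = \frac{1}{132162}$ ($J = \frac{1}{82182 + 204 \left(\left(-49\right) \left(-5\right)\right)} = \frac{1}{82182 + 204 \cdot 245} = \frac{1}{82182 + 49980} = \frac{1}{132162} \approx 7.5665 \cdot 10^{-6}$)
$\left(24367 + 23654\right) \left(J - 168226\right) = \left(24367 + 23654\right) \left(\frac{1}{132162} - 168226\right) = 48021 \left(- \frac{22233084611}{132162}\right) = - \frac{355884985368277}{44054}$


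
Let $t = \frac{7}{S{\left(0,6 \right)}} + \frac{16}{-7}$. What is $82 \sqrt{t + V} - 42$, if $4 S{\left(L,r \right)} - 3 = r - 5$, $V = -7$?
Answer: $-42 + \frac{328 i \sqrt{7}}{7} \approx -42.0 + 123.97 i$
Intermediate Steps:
$S{\left(L,r \right)} = - \frac{1}{2} + \frac{r}{4}$ ($S{\left(L,r \right)} = \frac{3}{4} + \frac{r - 5}{4} = \frac{3}{4} + \frac{-5 + r}{4} = \frac{3}{4} + \left(- \frac{5}{4} + \frac{r}{4}\right) = - \frac{1}{2} + \frac{r}{4}$)
$t = \frac{33}{7}$ ($t = \frac{7}{- \frac{1}{2} + \frac{1}{4} \cdot 6} + \frac{16}{-7} = \frac{7}{- \frac{1}{2} + \frac{3}{2}} + 16 \left(- \frac{1}{7}\right) = \frac{7}{1} - \frac{16}{7} = 7 \cdot 1 - \frac{16}{7} = 7 - \frac{16}{7} = \frac{33}{7} \approx 4.7143$)
$82 \sqrt{t + V} - 42 = 82 \sqrt{\frac{33}{7} - 7} - 42 = 82 \sqrt{- \frac{16}{7}} - 42 = 82 \frac{4 i \sqrt{7}}{7} - 42 = \frac{328 i \sqrt{7}}{7} - 42 = -42 + \frac{328 i \sqrt{7}}{7}$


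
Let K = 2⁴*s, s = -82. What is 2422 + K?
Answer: 1110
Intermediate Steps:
K = -1312 (K = 2⁴*(-82) = 16*(-82) = -1312)
2422 + K = 2422 - 1312 = 1110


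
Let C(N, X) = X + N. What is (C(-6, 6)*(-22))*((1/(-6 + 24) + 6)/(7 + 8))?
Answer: 0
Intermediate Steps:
C(N, X) = N + X
(C(-6, 6)*(-22))*((1/(-6 + 24) + 6)/(7 + 8)) = ((-6 + 6)*(-22))*((1/(-6 + 24) + 6)/(7 + 8)) = (0*(-22))*((1/18 + 6)/15) = 0*((1/18 + 6)*(1/15)) = 0*((109/18)*(1/15)) = 0*(109/270) = 0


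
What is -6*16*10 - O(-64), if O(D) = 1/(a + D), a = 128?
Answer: -61441/64 ≈ -960.02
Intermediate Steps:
O(D) = 1/(128 + D)
-6*16*10 - O(-64) = -6*16*10 - 1/(128 - 64) = -96*10 - 1/64 = -960 - 1*1/64 = -960 - 1/64 = -61441/64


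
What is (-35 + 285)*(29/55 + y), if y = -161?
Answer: -441300/11 ≈ -40118.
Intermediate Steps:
(-35 + 285)*(29/55 + y) = (-35 + 285)*(29/55 - 161) = 250*(29*(1/55) - 161) = 250*(29/55 - 161) = 250*(-8826/55) = -441300/11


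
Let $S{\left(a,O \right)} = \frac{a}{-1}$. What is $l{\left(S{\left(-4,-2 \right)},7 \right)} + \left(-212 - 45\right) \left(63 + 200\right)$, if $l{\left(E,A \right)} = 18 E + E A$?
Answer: $-67491$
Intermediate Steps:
$S{\left(a,O \right)} = - a$ ($S{\left(a,O \right)} = a \left(-1\right) = - a$)
$l{\left(E,A \right)} = 18 E + A E$
$l{\left(S{\left(-4,-2 \right)},7 \right)} + \left(-212 - 45\right) \left(63 + 200\right) = \left(-1\right) \left(-4\right) \left(18 + 7\right) + \left(-212 - 45\right) \left(63 + 200\right) = 4 \cdot 25 - 67591 = 100 - 67591 = -67491$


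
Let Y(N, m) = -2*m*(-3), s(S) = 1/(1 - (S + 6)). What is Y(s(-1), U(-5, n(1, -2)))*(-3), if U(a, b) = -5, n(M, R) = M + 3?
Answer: 90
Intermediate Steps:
s(S) = 1/(-5 - S) (s(S) = 1/(1 - (6 + S)) = 1/(1 + (-6 - S)) = 1/(-5 - S))
n(M, R) = 3 + M
Y(N, m) = 6*m
Y(s(-1), U(-5, n(1, -2)))*(-3) = (6*(-5))*(-3) = -30*(-3) = 90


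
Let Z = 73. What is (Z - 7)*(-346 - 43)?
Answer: -25674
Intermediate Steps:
(Z - 7)*(-346 - 43) = (73 - 7)*(-346 - 43) = 66*(-389) = -25674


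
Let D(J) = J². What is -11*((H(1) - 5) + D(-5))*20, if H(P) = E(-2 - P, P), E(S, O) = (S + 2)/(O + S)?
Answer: -4510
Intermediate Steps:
E(S, O) = (2 + S)/(O + S)
H(P) = P/2 (H(P) = (2 + (-2 - P))/(P + (-2 - P)) = (-P)/(-2) = -(-1)*P/2 = P/2)
-11*((H(1) - 5) + D(-5))*20 = -11*(((½)*1 - 5) + (-5)²)*20 = -11*((½ - 5) + 25)*20 = -11*(-9/2 + 25)*20 = -11*41/2*20 = -451/2*20 = -4510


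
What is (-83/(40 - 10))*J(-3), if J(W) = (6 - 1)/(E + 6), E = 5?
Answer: -83/66 ≈ -1.2576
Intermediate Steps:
J(W) = 5/11 (J(W) = (6 - 1)/(5 + 6) = 5/11)
(-83/(40 - 10))*J(-3) = -83/(40 - 10)*(5/11) = -83/30*(5/11) = -83*1/30*(5/11) = -83/30*5/11 = -83/66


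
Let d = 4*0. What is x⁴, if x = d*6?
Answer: 0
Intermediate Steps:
d = 0
x = 0 (x = 0*6 = 0)
x⁴ = 0⁴ = 0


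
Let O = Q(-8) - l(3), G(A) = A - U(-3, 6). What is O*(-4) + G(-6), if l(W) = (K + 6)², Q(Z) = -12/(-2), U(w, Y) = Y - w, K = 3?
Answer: 285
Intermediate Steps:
Q(Z) = 6 (Q(Z) = -12*(-½) = 6)
G(A) = -9 + A (G(A) = A - (6 - 1*(-3)) = A - (6 + 3) = A - 1*9 = A - 9 = -9 + A)
l(W) = 81 (l(W) = (3 + 6)² = 9² = 81)
O = -75 (O = 6 - 1*81 = 6 - 81 = -75)
O*(-4) + G(-6) = -75*(-4) + (-9 - 6) = 300 - 15 = 285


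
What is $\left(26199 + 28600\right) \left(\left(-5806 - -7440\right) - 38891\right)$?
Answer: $-2041646343$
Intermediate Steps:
$\left(26199 + 28600\right) \left(\left(-5806 - -7440\right) - 38891\right) = 54799 \left(\left(-5806 + 7440\right) - 38891\right) = 54799 \left(1634 - 38891\right) = 54799 \left(-37257\right) = -2041646343$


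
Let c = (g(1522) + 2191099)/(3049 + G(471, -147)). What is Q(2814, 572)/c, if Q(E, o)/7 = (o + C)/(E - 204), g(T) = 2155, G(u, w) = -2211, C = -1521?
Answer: -397631/408885210 ≈ -0.00097248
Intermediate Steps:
Q(E, o) = 7*(-1521 + o)/(-204 + E) (Q(E, o) = 7*((o - 1521)/(E - 204)) = 7*((-1521 + o)/(-204 + E)) = 7*(-1521 + o)/(-204 + E))
c = 1096627/419 (c = (2155 + 2191099)/(3049 - 2211) = 2193254/838 = 2193254*(1/838) = 1096627/419 ≈ 2617.3)
Q(2814, 572)/c = (7*(-1521 + 572)/(-204 + 2814))/(1096627/419) = (7*(-949)/2610)*(419/1096627) = (7*(1/2610)*(-949))*(419/1096627) = -6643/2610*419/1096627 = -397631/408885210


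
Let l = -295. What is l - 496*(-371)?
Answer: 183721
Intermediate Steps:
l - 496*(-371) = -295 - 496*(-371) = -295 + 184016 = 183721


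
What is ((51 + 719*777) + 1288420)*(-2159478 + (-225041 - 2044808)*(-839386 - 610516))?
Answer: 6079022256069712880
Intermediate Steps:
((51 + 719*777) + 1288420)*(-2159478 + (-225041 - 2044808)*(-839386 - 610516)) = ((51 + 558663) + 1288420)*(-2159478 - 2269849*(-1449902)) = (558714 + 1288420)*(-2159478 + 3291058604798) = 1847134*3291056445320 = 6079022256069712880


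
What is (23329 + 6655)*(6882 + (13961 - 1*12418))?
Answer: 252615200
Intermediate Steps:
(23329 + 6655)*(6882 + (13961 - 1*12418)) = 29984*(6882 + (13961 - 12418)) = 29984*(6882 + 1543) = 29984*8425 = 252615200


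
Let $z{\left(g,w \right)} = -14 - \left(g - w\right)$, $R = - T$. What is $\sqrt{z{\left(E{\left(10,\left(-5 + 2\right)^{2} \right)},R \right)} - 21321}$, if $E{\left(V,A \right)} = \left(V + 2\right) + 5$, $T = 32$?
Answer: $18 i \sqrt{66} \approx 146.23 i$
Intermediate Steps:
$E{\left(V,A \right)} = 7 + V$ ($E{\left(V,A \right)} = \left(2 + V\right) + 5 = 7 + V$)
$R = -32$ ($R = \left(-1\right) 32 = -32$)
$z{\left(g,w \right)} = -14 + w - g$
$\sqrt{z{\left(E{\left(10,\left(-5 + 2\right)^{2} \right)},R \right)} - 21321} = \sqrt{\left(-14 - 32 - \left(7 + 10\right)\right) - 21321} = \sqrt{\left(-14 - 32 - 17\right) - 21321} = \sqrt{-63 - 21321} = \sqrt{-21384} = 18 i \sqrt{66}$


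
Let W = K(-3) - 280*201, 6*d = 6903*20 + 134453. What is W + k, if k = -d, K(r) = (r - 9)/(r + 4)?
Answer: -610265/6 ≈ -1.0171e+5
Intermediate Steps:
d = 272513/6 (d = (6903*20 + 134453)/6 = (138060 + 134453)/6 = (⅙)*272513 = 272513/6 ≈ 45419.)
K(r) = (-9 + r)/(4 + r)
W = -56292 (W = (-9 - 3)/(4 - 3) - 280*201 = -12/1 - 56280 = 1*(-12) - 56280 = -12 - 56280 = -56292)
k = -272513/6 (k = -1*272513/6 = -272513/6 ≈ -45419.)
W + k = -56292 - 272513/6 = -610265/6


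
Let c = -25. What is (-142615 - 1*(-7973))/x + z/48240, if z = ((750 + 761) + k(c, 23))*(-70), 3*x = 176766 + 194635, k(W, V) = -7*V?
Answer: -303237693/99535468 ≈ -3.0465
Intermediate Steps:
x = 371401/3 (x = (176766 + 194635)/3 = (1/3)*371401 = 371401/3 ≈ 1.2380e+5)
z = -94500 (z = ((750 + 761) - 7*23)*(-70) = (1511 - 161)*(-70) = 1350*(-70) = -94500)
(-142615 - 1*(-7973))/x + z/48240 = (-142615 - 1*(-7973))/(371401/3) - 94500/48240 = (-142615 + 7973)*(3/371401) - 94500*1/48240 = -134642*3/371401 - 525/268 = -403926/371401 - 525/268 = -303237693/99535468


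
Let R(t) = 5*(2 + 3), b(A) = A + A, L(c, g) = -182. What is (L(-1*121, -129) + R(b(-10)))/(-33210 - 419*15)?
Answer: 157/39495 ≈ 0.0039752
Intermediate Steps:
b(A) = 2*A
R(t) = 25 (R(t) = 5*5 = 25)
(L(-1*121, -129) + R(b(-10)))/(-33210 - 419*15) = (-182 + 25)/(-33210 - 419*15) = -157/(-33210 - 6285) = -157/(-39495) = -157*(-1/39495) = 157/39495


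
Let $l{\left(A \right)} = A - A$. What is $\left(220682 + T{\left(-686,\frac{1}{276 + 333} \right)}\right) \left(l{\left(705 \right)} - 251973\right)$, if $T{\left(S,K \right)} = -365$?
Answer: $-55513935441$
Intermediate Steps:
$l{\left(A \right)} = 0$
$\left(220682 + T{\left(-686,\frac{1}{276 + 333} \right)}\right) \left(l{\left(705 \right)} - 251973\right) = \left(220682 - 365\right) \left(0 - 251973\right) = 220317 \left(-251973\right) = -55513935441$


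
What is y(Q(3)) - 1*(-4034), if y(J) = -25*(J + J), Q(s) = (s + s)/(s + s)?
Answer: 3984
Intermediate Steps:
Q(s) = 1 (Q(s) = (2*s)/((2*s)) = (2*s)*(1/(2*s)) = 1)
y(J) = -50*J
y(Q(3)) - 1*(-4034) = -50*1 - 1*(-4034) = -50 + 4034 = 3984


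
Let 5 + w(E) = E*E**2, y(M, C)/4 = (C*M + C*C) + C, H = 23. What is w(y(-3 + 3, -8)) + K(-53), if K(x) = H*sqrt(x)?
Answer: 11239419 + 23*I*sqrt(53) ≈ 1.1239e+7 + 167.44*I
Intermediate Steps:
y(M, C) = 4*C + 4*C**2 + 4*C*M (y(M, C) = 4*((C*M + C*C) + C) = 4*((C*M + C**2) + C) = 4*((C**2 + C*M) + C) = 4*(C + C**2 + C*M) = 4*C + 4*C**2 + 4*C*M)
w(E) = -5 + E**3 (w(E) = -5 + E*E**2 = -5 + E**3)
K(x) = 23*sqrt(x)
w(y(-3 + 3, -8)) + K(-53) = (-5 + (4*(-8)*(1 - 8 + (-3 + 3)))**3) + 23*sqrt(-53) = (-5 + (4*(-8)*(1 - 8 + 0))**3) + 23*(I*sqrt(53)) = (-5 + (4*(-8)*(-7))**3) + 23*I*sqrt(53) = (-5 + 224**3) + 23*I*sqrt(53) = (-5 + 11239424) + 23*I*sqrt(53) = 11239419 + 23*I*sqrt(53)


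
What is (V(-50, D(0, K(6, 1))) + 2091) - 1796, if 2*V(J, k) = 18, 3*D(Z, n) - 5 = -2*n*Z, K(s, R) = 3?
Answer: 304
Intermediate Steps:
D(Z, n) = 5/3 - 2*Z*n/3 (D(Z, n) = 5/3 + (-2*n*Z)/3 = 5/3 + (-2*Z*n)/3 = 5/3 - 2*Z*n/3)
V(J, k) = 9 (V(J, k) = (½)*18 = 9)
(V(-50, D(0, K(6, 1))) + 2091) - 1796 = (9 + 2091) - 1796 = 2100 - 1796 = 304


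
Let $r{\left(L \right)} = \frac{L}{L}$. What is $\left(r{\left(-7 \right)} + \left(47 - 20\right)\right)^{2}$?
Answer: $784$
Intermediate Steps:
$r{\left(L \right)} = 1$
$\left(r{\left(-7 \right)} + \left(47 - 20\right)\right)^{2} = \left(1 + \left(47 - 20\right)\right)^{2} = \left(1 + 27\right)^{2} = 28^{2} = 784$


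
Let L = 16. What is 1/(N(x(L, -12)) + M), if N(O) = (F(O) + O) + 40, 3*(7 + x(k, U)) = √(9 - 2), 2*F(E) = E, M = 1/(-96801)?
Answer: 552855388857/16276431742421 - 9370433601*√7/16276431742421 ≈ 0.032443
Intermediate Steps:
M = -1/96801 ≈ -1.0330e-5
F(E) = E/2
x(k, U) = -7 + √7/3 (x(k, U) = -7 + √(9 - 2)/3 = -7 + √7/3)
N(O) = 40 + 3*O/2 (N(O) = (O/2 + O) + 40 = 3*O/2 + 40 = 40 + 3*O/2)
1/(N(x(L, -12)) + M) = 1/((40 + 3*(-7 + √7/3)/2) - 1/96801) = 1/((40 + (-21/2 + √7/2)) - 1/96801) = 1/((59/2 + √7/2) - 1/96801) = 1/(5711257/193602 + √7/2)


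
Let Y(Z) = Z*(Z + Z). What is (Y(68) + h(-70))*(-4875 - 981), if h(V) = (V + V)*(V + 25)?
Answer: -91049088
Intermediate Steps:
Y(Z) = 2*Z**2 (Y(Z) = Z*(2*Z) = 2*Z**2)
h(V) = 2*V*(25 + V) (h(V) = (2*V)*(25 + V) = 2*V*(25 + V))
(Y(68) + h(-70))*(-4875 - 981) = (2*68**2 + 2*(-70)*(25 - 70))*(-4875 - 981) = (2*4624 + 2*(-70)*(-45))*(-5856) = (9248 + 6300)*(-5856) = 15548*(-5856) = -91049088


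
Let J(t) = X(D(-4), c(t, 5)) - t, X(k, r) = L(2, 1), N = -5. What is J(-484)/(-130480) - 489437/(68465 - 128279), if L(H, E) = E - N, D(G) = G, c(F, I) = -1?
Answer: 455945935/55746648 ≈ 8.1789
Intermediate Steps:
L(H, E) = 5 + E (L(H, E) = E - 1*(-5) = E + 5 = 5 + E)
X(k, r) = 6 (X(k, r) = 5 + 1 = 6)
J(t) = 6 - t
J(-484)/(-130480) - 489437/(68465 - 128279) = (6 - 1*(-484))/(-130480) - 489437/(68465 - 128279) = (6 + 484)*(-1/130480) - 489437/(-59814) = 490*(-1/130480) - 489437*(-1/59814) = -7/1864 + 489437/59814 = 455945935/55746648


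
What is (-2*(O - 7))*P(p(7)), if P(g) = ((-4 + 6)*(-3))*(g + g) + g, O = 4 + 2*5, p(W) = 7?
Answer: 1078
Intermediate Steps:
O = 14 (O = 4 + 10 = 14)
P(g) = -11*g (P(g) = (2*(-3))*(2*g) + g = -12*g + g = -11*g)
(-2*(O - 7))*P(p(7)) = (-2*(14 - 7))*(-11*7) = -2*7*(-77) = -14*(-77) = 1078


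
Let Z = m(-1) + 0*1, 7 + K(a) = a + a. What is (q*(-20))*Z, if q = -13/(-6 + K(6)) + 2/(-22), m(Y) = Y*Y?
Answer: -2840/11 ≈ -258.18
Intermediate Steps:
K(a) = -7 + 2*a (K(a) = -7 + (a + a) = -7 + 2*a)
m(Y) = Y**2
Z = 1 (Z = (-1)**2 + 0*1 = 1 + 0 = 1)
q = 142/11 (q = -13/(-6 + (-7 + 2*6)) + 2/(-22) = -13/(-6 + (-7 + 12)) + 2*(-1/22) = -13/(-6 + 5) - 1/11 = -13/(-1) - 1/11 = -13*(-1) - 1/11 = 13 - 1/11 = 142/11 ≈ 12.909)
(q*(-20))*Z = ((142/11)*(-20))*1 = -2840/11*1 = -2840/11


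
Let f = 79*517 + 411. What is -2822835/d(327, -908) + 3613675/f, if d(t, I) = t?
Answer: -38423854455/4496686 ≈ -8544.9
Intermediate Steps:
f = 41254 (f = 40843 + 411 = 41254)
-2822835/d(327, -908) + 3613675/f = -2822835/327 + 3613675/41254 = -2822835*1/327 + 3613675*(1/41254) = -940945/109 + 3613675/41254 = -38423854455/4496686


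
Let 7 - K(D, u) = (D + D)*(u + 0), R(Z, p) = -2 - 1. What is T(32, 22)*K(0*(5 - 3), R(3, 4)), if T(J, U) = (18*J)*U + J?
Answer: 88928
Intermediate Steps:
T(J, U) = J + 18*J*U (T(J, U) = 18*J*U + J = J + 18*J*U)
R(Z, p) = -3
K(D, u) = 7 - 2*D*u (K(D, u) = 7 - (D + D)*(u + 0) = 7 - 2*D*u)
T(32, 22)*K(0*(5 - 3), R(3, 4)) = (32*(1 + 18*22))*(7 - 2*0*(5 - 3)*(-3)) = (32*(1 + 396))*(7 - 2*0*2*(-3)) = (32*397)*(7 - 2*0*(-3)) = 12704*(7 + 0) = 12704*7 = 88928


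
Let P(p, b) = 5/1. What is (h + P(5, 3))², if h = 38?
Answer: 1849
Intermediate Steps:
P(p, b) = 5 (P(p, b) = 5*1 = 5)
(h + P(5, 3))² = (38 + 5)² = 43² = 1849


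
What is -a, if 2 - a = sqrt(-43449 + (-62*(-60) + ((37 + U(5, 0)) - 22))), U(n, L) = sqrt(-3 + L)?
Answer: -2 + sqrt(-39714 + I*sqrt(3)) ≈ -1.9957 + 199.28*I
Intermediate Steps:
a = 2 - sqrt(-39714 + I*sqrt(3)) (a = 2 - sqrt(-43449 + (-62*(-60) + ((37 + sqrt(-3 + 0)) - 22))) = 2 - sqrt(-43449 + (3720 + ((37 + sqrt(-3)) - 22))) = 2 - sqrt(-43449 + (3720 + ((37 + I*sqrt(3)) - 22))) = 2 - sqrt(-43449 + (3720 + (15 + I*sqrt(3)))) = 2 - sqrt(-43449 + (3735 + I*sqrt(3))) = 2 - sqrt(-39714 + I*sqrt(3)) ≈ 1.9957 - 199.28*I)
-a = -(2 - sqrt(-39714 + I*sqrt(3))) = -2 + sqrt(-39714 + I*sqrt(3))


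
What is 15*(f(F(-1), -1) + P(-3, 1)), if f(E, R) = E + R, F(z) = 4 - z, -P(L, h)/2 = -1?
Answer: 90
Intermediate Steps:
P(L, h) = 2 (P(L, h) = -2*(-1) = 2)
15*(f(F(-1), -1) + P(-3, 1)) = 15*(((4 - 1*(-1)) - 1) + 2) = 15*(((4 + 1) - 1) + 2) = 15*((5 - 1) + 2) = 15*(4 + 2) = 15*6 = 90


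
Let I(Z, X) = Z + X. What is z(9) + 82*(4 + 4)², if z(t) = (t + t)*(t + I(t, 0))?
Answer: 5572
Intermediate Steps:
I(Z, X) = X + Z
z(t) = 4*t² (z(t) = (t + t)*(t + (0 + t)) = (2*t)*(t + t) = (2*t)*(2*t) = 4*t²)
z(9) + 82*(4 + 4)² = 4*9² + 82*(4 + 4)² = 4*81 + 82*8² = 324 + 82*64 = 324 + 5248 = 5572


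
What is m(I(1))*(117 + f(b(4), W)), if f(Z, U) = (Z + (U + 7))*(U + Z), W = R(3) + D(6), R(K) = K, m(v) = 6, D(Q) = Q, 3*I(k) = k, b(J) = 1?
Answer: 1722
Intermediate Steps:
I(k) = k/3
W = 9 (W = 3 + 6 = 9)
f(Z, U) = (U + Z)*(7 + U + Z) (f(Z, U) = (Z + (7 + U))*(U + Z) = (7 + U + Z)*(U + Z) = (U + Z)*(7 + U + Z))
m(I(1))*(117 + f(b(4), W)) = 6*(117 + (9² + 1² + 7*9 + 7*1 + 2*9*1)) = 6*(117 + (81 + 1 + 63 + 7 + 18)) = 6*(117 + 170) = 6*287 = 1722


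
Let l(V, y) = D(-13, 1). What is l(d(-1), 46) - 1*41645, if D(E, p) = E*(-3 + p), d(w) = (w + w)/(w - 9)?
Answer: -41619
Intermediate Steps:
d(w) = 2*w/(-9 + w) (d(w) = (2*w)/(-9 + w) = 2*w/(-9 + w))
l(V, y) = 26 (l(V, y) = -13*(-3 + 1) = -13*(-2) = 26)
l(d(-1), 46) - 1*41645 = 26 - 1*41645 = 26 - 41645 = -41619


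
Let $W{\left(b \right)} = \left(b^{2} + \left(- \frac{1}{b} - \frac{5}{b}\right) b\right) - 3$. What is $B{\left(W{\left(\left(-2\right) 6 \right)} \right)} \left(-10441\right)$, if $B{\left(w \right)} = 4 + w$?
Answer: $-1451299$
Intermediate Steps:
$W{\left(b \right)} = -9 + b^{2}$ ($W{\left(b \right)} = \left(b^{2} + - \frac{6}{b} b\right) - 3 = \left(b^{2} - 6\right) - 3 = \left(-6 + b^{2}\right) - 3 = -9 + b^{2}$)
$B{\left(W{\left(\left(-2\right) 6 \right)} \right)} \left(-10441\right) = \left(4 - \left(9 - \left(\left(-2\right) 6\right)^{2}\right)\right) \left(-10441\right) = \left(4 - \left(9 - \left(-12\right)^{2}\right)\right) \left(-10441\right) = \left(4 + \left(-9 + 144\right)\right) \left(-10441\right) = \left(4 + 135\right) \left(-10441\right) = 139 \left(-10441\right) = -1451299$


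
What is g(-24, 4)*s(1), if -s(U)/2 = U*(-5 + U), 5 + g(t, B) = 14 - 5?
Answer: 32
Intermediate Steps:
g(t, B) = 4 (g(t, B) = -5 + (14 - 5) = -5 + 9 = 4)
s(U) = -2*U*(-5 + U)
g(-24, 4)*s(1) = 4*(2*1*(5 - 1*1)) = 4*(2*1*(5 - 1)) = 4*(2*1*4) = 4*8 = 32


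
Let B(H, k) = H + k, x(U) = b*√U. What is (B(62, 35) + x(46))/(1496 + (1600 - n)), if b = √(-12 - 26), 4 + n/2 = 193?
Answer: 97/2718 + I*√437/1359 ≈ 0.035688 + 0.015382*I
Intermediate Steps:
n = 378 (n = -8 + 2*193 = -8 + 386 = 378)
b = I*√38 (b = √(-38) = I*√38 ≈ 6.1644*I)
x(U) = I*√38*√U (x(U) = (I*√38)*√U = I*√38*√U)
(B(62, 35) + x(46))/(1496 + (1600 - n)) = ((62 + 35) + I*√38*√46)/(1496 + (1600 - 1*378)) = (97 + 2*I*√437)/(1496 + (1600 - 378)) = (97 + 2*I*√437)/(1496 + 1222) = (97 + 2*I*√437)/2718 = (97 + 2*I*√437)*(1/2718) = 97/2718 + I*√437/1359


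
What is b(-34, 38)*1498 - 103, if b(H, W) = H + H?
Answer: -101967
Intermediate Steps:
b(H, W) = 2*H
b(-34, 38)*1498 - 103 = (2*(-34))*1498 - 103 = -68*1498 - 103 = -101864 - 103 = -101967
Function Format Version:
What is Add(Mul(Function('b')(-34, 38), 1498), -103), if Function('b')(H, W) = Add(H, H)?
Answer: -101967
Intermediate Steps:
Function('b')(H, W) = Mul(2, H)
Add(Mul(Function('b')(-34, 38), 1498), -103) = Add(Mul(Mul(2, -34), 1498), -103) = Add(Mul(-68, 1498), -103) = Add(-101864, -103) = -101967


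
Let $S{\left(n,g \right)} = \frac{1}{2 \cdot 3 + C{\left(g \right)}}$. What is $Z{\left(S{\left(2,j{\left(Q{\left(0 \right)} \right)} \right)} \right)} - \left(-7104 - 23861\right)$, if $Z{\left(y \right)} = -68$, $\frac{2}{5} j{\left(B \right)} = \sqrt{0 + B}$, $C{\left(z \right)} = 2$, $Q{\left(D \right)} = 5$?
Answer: $30897$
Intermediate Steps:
$j{\left(B \right)} = \frac{5 \sqrt{B}}{2}$ ($j{\left(B \right)} = \frac{5 \sqrt{0 + B}}{2} = \frac{5 \sqrt{B}}{2}$)
$S{\left(n,g \right)} = \frac{1}{8}$ ($S{\left(n,g \right)} = \frac{1}{2 \cdot 3 + 2} = \frac{1}{6 + 2} = \frac{1}{8}$)
$Z{\left(S{\left(2,j{\left(Q{\left(0 \right)} \right)} \right)} \right)} - \left(-7104 - 23861\right) = -68 - \left(-7104 - 23861\right) = -68 - -30965 = -68 + 30965 = 30897$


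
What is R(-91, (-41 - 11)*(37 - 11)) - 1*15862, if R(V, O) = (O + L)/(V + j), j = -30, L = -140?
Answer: -1917810/121 ≈ -15850.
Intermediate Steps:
R(V, O) = (-140 + O)/(-30 + V) (R(V, O) = (O - 140)/(V - 30) = (-140 + O)/(-30 + V))
R(-91, (-41 - 11)*(37 - 11)) - 1*15862 = (-140 + (-41 - 11)*(37 - 11))/(-30 - 91) - 1*15862 = (-140 - 52*26)/(-121) - 15862 = -(-140 - 1352)/121 - 15862 = -1/121*(-1492) - 15862 = 1492/121 - 15862 = -1917810/121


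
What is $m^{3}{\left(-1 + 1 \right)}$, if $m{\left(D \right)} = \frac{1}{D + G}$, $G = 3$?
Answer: $\frac{1}{27} \approx 0.037037$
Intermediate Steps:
$m{\left(D \right)} = \frac{1}{3 + D}$ ($m{\left(D \right)} = \frac{1}{D + 3} = \frac{1}{3 + D}$)
$m^{3}{\left(-1 + 1 \right)} = \left(\frac{1}{3 + \left(-1 + 1\right)}\right)^{3} = \left(\frac{1}{3 + 0}\right)^{3} = \left(\frac{1}{3}\right)^{3} = \frac{1}{27}$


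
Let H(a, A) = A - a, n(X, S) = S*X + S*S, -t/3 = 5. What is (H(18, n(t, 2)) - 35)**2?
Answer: 6241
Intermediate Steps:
t = -15 (t = -3*5 = -15)
n(X, S) = S**2 + S*X (n(X, S) = S*X + S**2 = S**2 + S*X)
(H(18, n(t, 2)) - 35)**2 = ((2*(2 - 15) - 1*18) - 35)**2 = ((2*(-13) - 18) - 35)**2 = ((-26 - 18) - 35)**2 = (-44 - 35)**2 = (-79)**2 = 6241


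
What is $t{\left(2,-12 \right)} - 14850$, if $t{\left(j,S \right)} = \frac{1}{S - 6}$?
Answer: $- \frac{267301}{18} \approx -14850.0$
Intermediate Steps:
$t{\left(j,S \right)} = \frac{1}{-6 + S}$
$t{\left(2,-12 \right)} - 14850 = \frac{1}{-6 - 12} - 14850 = \frac{1}{-18} - 14850 = - \frac{1}{18} - 14850 = - \frac{267301}{18}$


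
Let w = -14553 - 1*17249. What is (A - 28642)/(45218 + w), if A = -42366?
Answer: -8876/1677 ≈ -5.2928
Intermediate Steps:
w = -31802 (w = -14553 - 17249 = -31802)
(A - 28642)/(45218 + w) = (-42366 - 28642)/(45218 - 31802) = -71008/13416 = -71008*1/13416 = -8876/1677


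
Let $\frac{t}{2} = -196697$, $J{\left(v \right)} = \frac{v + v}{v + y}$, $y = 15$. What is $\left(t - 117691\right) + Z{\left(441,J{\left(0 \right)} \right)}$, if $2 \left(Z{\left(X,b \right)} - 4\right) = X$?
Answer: $- \frac{1021721}{2} \approx -5.1086 \cdot 10^{5}$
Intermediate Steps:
$J{\left(v \right)} = \frac{2 v}{15 + v}$ ($J{\left(v \right)} = \frac{v + v}{v + 15} = \frac{2 v}{15 + v}$)
$Z{\left(X,b \right)} = 4 + \frac{X}{2}$
$t = -393394$ ($t = 2 \left(-196697\right) = -393394$)
$\left(t - 117691\right) + Z{\left(441,J{\left(0 \right)} \right)} = \left(-393394 - 117691\right) + \left(4 + \frac{1}{2} \cdot 441\right) = -511085 + \left(4 + \frac{441}{2}\right) = -511085 + \frac{449}{2} = - \frac{1021721}{2}$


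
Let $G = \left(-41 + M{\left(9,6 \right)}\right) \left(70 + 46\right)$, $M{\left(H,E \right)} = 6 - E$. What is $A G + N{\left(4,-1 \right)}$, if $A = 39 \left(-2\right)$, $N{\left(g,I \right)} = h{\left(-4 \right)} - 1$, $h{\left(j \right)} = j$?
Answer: $370963$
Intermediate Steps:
$N{\left(g,I \right)} = -5$ ($N{\left(g,I \right)} = -4 - 1 = -5$)
$G = -4756$ ($G = \left(-41 + \left(6 - 6\right)\right) \left(70 + 46\right) = \left(-41 + \left(6 - 6\right)\right) 116 = \left(-41 + 0\right) 116 = \left(-41\right) 116 = -4756$)
$A = -78$
$A G + N{\left(4,-1 \right)} = \left(-78\right) \left(-4756\right) - 5 = 370968 - 5 = 370963$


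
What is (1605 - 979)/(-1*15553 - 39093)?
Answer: -313/27323 ≈ -0.011456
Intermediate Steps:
(1605 - 979)/(-1*15553 - 39093) = 626/(-15553 - 39093) = 626/(-54646) = 626*(-1/54646) = -313/27323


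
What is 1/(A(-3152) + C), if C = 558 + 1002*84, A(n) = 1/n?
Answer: 3152/267056351 ≈ 1.1803e-5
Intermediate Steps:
C = 84726 (C = 558 + 84168 = 84726)
1/(A(-3152) + C) = 1/(1/(-3152) + 84726) = 1/(-1/3152 + 84726) = 1/(267056351/3152) = 3152/267056351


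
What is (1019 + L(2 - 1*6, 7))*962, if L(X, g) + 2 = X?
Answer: 974506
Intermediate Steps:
L(X, g) = -2 + X
(1019 + L(2 - 1*6, 7))*962 = (1019 + (-2 + (2 - 1*6)))*962 = (1019 + (-2 + (2 - 6)))*962 = (1019 + (-2 - 4))*962 = (1019 - 6)*962 = 1013*962 = 974506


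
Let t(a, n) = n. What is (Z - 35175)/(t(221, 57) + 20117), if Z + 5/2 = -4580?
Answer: -79515/40348 ≈ -1.9707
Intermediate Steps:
Z = -9165/2 (Z = -5/2 - 4580 = -9165/2 ≈ -4582.5)
(Z - 35175)/(t(221, 57) + 20117) = (-9165/2 - 35175)/(57 + 20117) = -79515/2/20174 = -79515/2*1/20174 = -79515/40348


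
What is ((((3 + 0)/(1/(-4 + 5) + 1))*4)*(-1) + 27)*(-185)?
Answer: -3885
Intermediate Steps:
((((3 + 0)/(1/(-4 + 5) + 1))*4)*(-1) + 27)*(-185) = (((3/(1/1 + 1))*4)*(-1) + 27)*(-185) = (((3/(1 + 1))*4)*(-1) + 27)*(-185) = (((3/2)*4)*(-1) + 27)*(-185) = (6*(-1) + 27)*(-185) = (-6 + 27)*(-185) = 21*(-185) = -3885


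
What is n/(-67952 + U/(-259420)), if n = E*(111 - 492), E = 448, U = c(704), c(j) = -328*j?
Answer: 230624380/91811859 ≈ 2.5119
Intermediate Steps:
U = -230912 (U = -328*704 = -230912)
n = -170688 (n = 448*(111 - 492) = 448*(-381) = -170688)
n/(-67952 + U/(-259420)) = -170688/(-67952 - 230912/(-259420)) = -170688/(-67952 - 230912*(-1/259420)) = -170688/(-67952 + 57728/64855) = -170688/(-4406969232/64855) = -170688*(-64855/4406969232) = 230624380/91811859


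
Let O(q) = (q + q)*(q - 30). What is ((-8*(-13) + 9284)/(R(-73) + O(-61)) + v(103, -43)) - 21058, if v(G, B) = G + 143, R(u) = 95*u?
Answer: -86714216/4167 ≈ -20810.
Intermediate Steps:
O(q) = 2*q*(-30 + q) (O(q) = (2*q)*(-30 + q) = 2*q*(-30 + q))
v(G, B) = 143 + G
((-8*(-13) + 9284)/(R(-73) + O(-61)) + v(103, -43)) - 21058 = ((-8*(-13) + 9284)/(95*(-73) + 2*(-61)*(-30 - 61)) + (143 + 103)) - 21058 = ((104 + 9284)/(-6935 + 2*(-61)*(-91)) + 246) - 21058 = (9388/(-6935 + 11102) + 246) - 21058 = (9388/4167 + 246) - 21058 = 1034470/4167 - 21058 = -86714216/4167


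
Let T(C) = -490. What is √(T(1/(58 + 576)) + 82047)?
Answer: √81557 ≈ 285.58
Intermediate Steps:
√(T(1/(58 + 576)) + 82047) = √(-490 + 82047) = √81557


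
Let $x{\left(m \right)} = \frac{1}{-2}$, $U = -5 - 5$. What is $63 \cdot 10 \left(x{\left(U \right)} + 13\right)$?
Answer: $7875$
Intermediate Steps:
$U = -10$
$x{\left(m \right)} = - \frac{1}{2}$
$63 \cdot 10 \left(x{\left(U \right)} + 13\right) = 63 \cdot 10 \left(- \frac{1}{2} + 13\right) = 630 \cdot \frac{25}{2} = 7875$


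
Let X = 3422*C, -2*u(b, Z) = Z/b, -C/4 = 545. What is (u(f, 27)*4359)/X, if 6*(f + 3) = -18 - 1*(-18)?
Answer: -39231/14919920 ≈ -0.0026294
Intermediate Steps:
C = -2180 (C = -4*545 = -2180)
f = -3 (f = -3 + (-18 - 1*(-18))/6 = -3 + (-18 + 18)/6 = -3 + (⅙)*0 = -3 + 0 = -3)
u(b, Z) = -Z/(2*b)
X = -7459960 (X = 3422*(-2180) = -7459960)
(u(f, 27)*4359)/X = (-½*27/(-3)*4359)/(-7459960) = (-½*27*(-⅓)*4359)*(-1/7459960) = ((9/2)*4359)*(-1/7459960) = (39231/2)*(-1/7459960) = -39231/14919920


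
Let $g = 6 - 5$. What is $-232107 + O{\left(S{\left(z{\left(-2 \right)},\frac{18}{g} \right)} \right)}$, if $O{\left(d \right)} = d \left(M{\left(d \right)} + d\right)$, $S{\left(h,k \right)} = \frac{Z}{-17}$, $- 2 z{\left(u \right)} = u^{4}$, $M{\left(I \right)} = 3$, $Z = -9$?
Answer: $- \frac{67078383}{289} \approx -2.3211 \cdot 10^{5}$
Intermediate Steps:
$z{\left(u \right)} = - \frac{u^{4}}{2}$
$g = 1$ ($g = 6 - 5 = 1$)
$S{\left(h,k \right)} = \frac{9}{17}$ ($S{\left(h,k \right)} = - \frac{9}{-17} = \left(-9\right) \left(- \frac{1}{17}\right) = \frac{9}{17}$)
$O{\left(d \right)} = d \left(3 + d\right)$
$-232107 + O{\left(S{\left(z{\left(-2 \right)},\frac{18}{g} \right)} \right)} = -232107 + \frac{9 \left(3 + \frac{9}{17}\right)}{17} = -232107 + \frac{9}{17} \cdot \frac{60}{17} = -232107 + \frac{540}{289} = - \frac{67078383}{289}$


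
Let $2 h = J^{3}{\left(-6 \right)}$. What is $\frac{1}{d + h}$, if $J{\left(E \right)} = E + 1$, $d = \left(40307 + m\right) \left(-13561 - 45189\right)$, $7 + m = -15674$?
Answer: $- \frac{2}{2893555125} \approx -6.9119 \cdot 10^{-10}$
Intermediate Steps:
$m = -15681$ ($m = -7 - 15674 = -15681$)
$d = -1446777500$ ($d = \left(40307 - 15681\right) \left(-13561 - 45189\right) = 24626 \left(-58750\right) = -1446777500$)
$J{\left(E \right)} = 1 + E$
$h = - \frac{125}{2}$ ($h = \frac{\left(1 - 6\right)^{3}}{2} = \frac{\left(-5\right)^{3}}{2} = \frac{1}{2} \left(-125\right) = - \frac{125}{2} \approx -62.5$)
$\frac{1}{d + h} = \frac{1}{-1446777500 - \frac{125}{2}} = \frac{1}{- \frac{2893555125}{2}} = - \frac{2}{2893555125}$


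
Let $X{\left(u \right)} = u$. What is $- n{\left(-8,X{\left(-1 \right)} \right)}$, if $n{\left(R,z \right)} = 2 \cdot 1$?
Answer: $-2$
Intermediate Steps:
$n{\left(R,z \right)} = 2$
$- n{\left(-8,X{\left(-1 \right)} \right)} = \left(-1\right) 2 = -2$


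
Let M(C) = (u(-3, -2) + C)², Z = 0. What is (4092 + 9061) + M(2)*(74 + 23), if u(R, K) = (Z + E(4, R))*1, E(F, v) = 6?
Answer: 19361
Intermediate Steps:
u(R, K) = 6 (u(R, K) = (0 + 6)*1 = 6*1 = 6)
M(C) = (6 + C)²
(4092 + 9061) + M(2)*(74 + 23) = (4092 + 9061) + (6 + 2)²*(74 + 23) = 13153 + 8²*97 = 13153 + 64*97 = 13153 + 6208 = 19361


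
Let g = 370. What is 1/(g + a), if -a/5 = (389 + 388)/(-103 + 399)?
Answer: 8/2855 ≈ 0.0028021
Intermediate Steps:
a = -105/8 (a = -5*(389 + 388)/(-103 + 399) = -3885/296 = -5*21/8 = -105/8 ≈ -13.125)
1/(g + a) = 1/(370 - 105/8) = 1/(2855/8) = 8/2855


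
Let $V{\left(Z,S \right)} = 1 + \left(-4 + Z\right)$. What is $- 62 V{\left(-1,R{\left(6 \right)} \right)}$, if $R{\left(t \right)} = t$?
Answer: $248$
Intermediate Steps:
$V{\left(Z,S \right)} = -3 + Z$
$- 62 V{\left(-1,R{\left(6 \right)} \right)} = - 62 \left(-3 - 1\right) = \left(-62\right) \left(-4\right) = 248$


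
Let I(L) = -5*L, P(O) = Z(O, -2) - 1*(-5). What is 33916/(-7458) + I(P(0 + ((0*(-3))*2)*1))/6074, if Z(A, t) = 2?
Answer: -103133407/22649946 ≈ -4.5534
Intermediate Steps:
P(O) = 7 (P(O) = 2 - 1*(-5) = 2 + 5 = 7)
33916/(-7458) + I(P(0 + ((0*(-3))*2)*1))/6074 = 33916/(-7458) - 5*7/6074 = 33916*(-1/7458) - 35*1/6074 = -16958/3729 - 35/6074 = -103133407/22649946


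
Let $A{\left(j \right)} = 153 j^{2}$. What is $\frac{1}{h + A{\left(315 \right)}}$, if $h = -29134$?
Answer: $\frac{1}{15152291} \approx 6.5997 \cdot 10^{-8}$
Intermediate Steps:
$\frac{1}{h + A{\left(315 \right)}} = \frac{1}{-29134 + 153 \cdot 315^{2}} = \frac{1}{-29134 + 153 \cdot 99225} = \frac{1}{-29134 + 15181425} = \frac{1}{15152291}$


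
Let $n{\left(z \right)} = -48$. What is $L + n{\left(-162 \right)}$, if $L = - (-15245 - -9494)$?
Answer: $5703$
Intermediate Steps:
$L = 5751$ ($L = - (-15245 + 9494) = \left(-1\right) \left(-5751\right) = 5751$)
$L + n{\left(-162 \right)} = 5751 - 48 = 5703$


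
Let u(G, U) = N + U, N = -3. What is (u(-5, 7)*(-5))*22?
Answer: -440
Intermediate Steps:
u(G, U) = -3 + U
(u(-5, 7)*(-5))*22 = ((-3 + 7)*(-5))*22 = (4*(-5))*22 = -20*22 = -440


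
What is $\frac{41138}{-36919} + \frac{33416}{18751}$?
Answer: $\frac{462306666}{692268169} \approx 0.66781$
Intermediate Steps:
$\frac{41138}{-36919} + \frac{33416}{18751} = 41138 \left(- \frac{1}{36919}\right) + 33416 \cdot \frac{1}{18751} = - \frac{41138}{36919} + \frac{33416}{18751} = \frac{462306666}{692268169}$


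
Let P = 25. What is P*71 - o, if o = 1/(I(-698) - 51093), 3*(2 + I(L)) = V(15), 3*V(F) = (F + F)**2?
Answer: 90516126/50995 ≈ 1775.0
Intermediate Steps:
V(F) = 4*F**2/3 (V(F) = (F + F)**2/3 = (2*F)**2/3 = (4*F**2)/3 = 4*F**2/3)
I(L) = 98 (I(L) = -2 + ((4/3)*15**2)/3 = -2 + ((4/3)*225)/3 = -2 + (1/3)*300 = -2 + 100 = 98)
o = -1/50995 (o = 1/(98 - 51093) = 1/(-50995) = -1/50995 ≈ -1.9610e-5)
P*71 - o = 25*71 - 1*(-1/50995) = 1775 + 1/50995 = 90516126/50995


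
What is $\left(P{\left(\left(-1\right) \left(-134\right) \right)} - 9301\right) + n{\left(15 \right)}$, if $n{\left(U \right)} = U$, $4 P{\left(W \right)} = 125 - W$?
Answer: $- \frac{37153}{4} \approx -9288.3$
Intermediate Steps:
$P{\left(W \right)} = \frac{125}{4} - \frac{W}{4}$ ($P{\left(W \right)} = \frac{125 - W}{4} = \frac{125}{4} - \frac{W}{4}$)
$\left(P{\left(\left(-1\right) \left(-134\right) \right)} - 9301\right) + n{\left(15 \right)} = \left(\left(\frac{125}{4} - \frac{\left(-1\right) \left(-134\right)}{4}\right) - 9301\right) + 15 = \left(\left(\frac{125}{4} - \frac{67}{2}\right) - 9301\right) + 15 = \left(- \frac{9}{4} - 9301\right) + 15 = - \frac{37213}{4} + 15 = - \frac{37153}{4}$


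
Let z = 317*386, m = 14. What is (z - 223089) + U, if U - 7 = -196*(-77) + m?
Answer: -85614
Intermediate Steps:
z = 122362
U = 15113 (U = 7 + (-196*(-77) + 14) = 7 + (15092 + 14) = 7 + 15106 = 15113)
(z - 223089) + U = (122362 - 223089) + 15113 = -100727 + 15113 = -85614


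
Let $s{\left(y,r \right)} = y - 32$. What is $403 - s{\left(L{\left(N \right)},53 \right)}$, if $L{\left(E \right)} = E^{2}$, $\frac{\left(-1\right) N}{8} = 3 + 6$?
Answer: $-4749$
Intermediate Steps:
$N = -72$ ($N = - 8 \left(3 + 6\right) = \left(-8\right) 9 = -72$)
$s{\left(y,r \right)} = -32 + y$
$403 - s{\left(L{\left(N \right)},53 \right)} = 403 - \left(-32 + \left(-72\right)^{2}\right) = 403 - \left(-32 + 5184\right) = 403 - 5152 = -4749$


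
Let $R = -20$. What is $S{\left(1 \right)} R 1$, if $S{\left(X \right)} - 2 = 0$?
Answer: $-40$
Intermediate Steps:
$S{\left(X \right)} = 2$ ($S{\left(X \right)} = 2 + 0 = 2$)
$S{\left(1 \right)} R 1 = 2 \left(-20\right) 1 = \left(-40\right) 1 = -40$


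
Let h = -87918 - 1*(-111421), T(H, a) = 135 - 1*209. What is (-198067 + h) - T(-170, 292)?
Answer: -174490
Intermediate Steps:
T(H, a) = -74 (T(H, a) = 135 - 209 = -74)
h = 23503 (h = -87918 + 111421 = 23503)
(-198067 + h) - T(-170, 292) = (-198067 + 23503) - 1*(-74) = -174564 + 74 = -174490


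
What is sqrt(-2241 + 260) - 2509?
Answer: -2509 + I*sqrt(1981) ≈ -2509.0 + 44.508*I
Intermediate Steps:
sqrt(-2241 + 260) - 2509 = sqrt(-1981) - 2509 = I*sqrt(1981) - 2509 = -2509 + I*sqrt(1981)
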